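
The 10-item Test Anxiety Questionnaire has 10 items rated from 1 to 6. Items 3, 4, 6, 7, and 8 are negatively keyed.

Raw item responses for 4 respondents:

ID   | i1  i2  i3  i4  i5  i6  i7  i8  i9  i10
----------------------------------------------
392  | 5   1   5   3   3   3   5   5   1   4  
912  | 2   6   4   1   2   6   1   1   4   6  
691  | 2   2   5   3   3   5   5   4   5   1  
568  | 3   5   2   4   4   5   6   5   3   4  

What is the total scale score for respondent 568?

32

Respondent 568 raw: 3, 5, 2, 4, 4, 5, 6, 5, 3, 4.
Reverse-coded (reversed = (1+6) − raw = 7 − raw):
  item 1: 3
  item 2: 5
  item 3: 7 − 2 = 5
  item 4: 7 − 4 = 3
  item 5: 4
  item 6: 7 − 5 = 2
  item 7: 7 − 6 = 1
  item 8: 7 − 5 = 2
  item 9: 3
  item 10: 4
Sum = 3 + 5 + 5 + 3 + 4 + 2 + 1 + 2 + 3 + 4 = 32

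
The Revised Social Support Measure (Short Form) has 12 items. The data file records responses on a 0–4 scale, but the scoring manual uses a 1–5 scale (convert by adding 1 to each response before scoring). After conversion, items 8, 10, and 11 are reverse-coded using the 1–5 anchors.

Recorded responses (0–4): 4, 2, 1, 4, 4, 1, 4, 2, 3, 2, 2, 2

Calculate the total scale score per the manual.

Convert to 1–5: 5, 3, 2, 5, 5, 2, 5, 3, 4, 3, 3, 3
Reverse-coded (on a 1–5 scale, reversed = 6 − raw):
  item 8: 6 − 3 = 3
  item 10: 6 − 3 = 3
  item 11: 6 − 3 = 3
Scored: 5, 3, 2, 5, 5, 2, 5, 3, 4, 3, 3, 3
Total = 43

43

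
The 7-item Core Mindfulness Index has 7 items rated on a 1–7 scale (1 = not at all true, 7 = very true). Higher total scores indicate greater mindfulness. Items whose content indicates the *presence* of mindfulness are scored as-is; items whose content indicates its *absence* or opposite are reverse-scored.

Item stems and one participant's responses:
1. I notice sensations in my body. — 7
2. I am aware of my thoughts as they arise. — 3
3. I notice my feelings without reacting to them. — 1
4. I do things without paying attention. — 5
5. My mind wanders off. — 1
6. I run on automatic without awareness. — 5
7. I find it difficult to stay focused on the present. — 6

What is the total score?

26

Items 4, 5, 6, 7 describe the absence/opposite of mindfulness → reverse-score.
reverse-coded value = 8 − response.
  item 1: 7
  item 2: 3
  item 3: 1
  item 4: 8 − 5 = 3
  item 5: 8 − 1 = 7
  item 6: 8 − 5 = 3
  item 7: 8 − 6 = 2
Total = 7 + 3 + 1 + 3 + 7 + 3 + 2 = 26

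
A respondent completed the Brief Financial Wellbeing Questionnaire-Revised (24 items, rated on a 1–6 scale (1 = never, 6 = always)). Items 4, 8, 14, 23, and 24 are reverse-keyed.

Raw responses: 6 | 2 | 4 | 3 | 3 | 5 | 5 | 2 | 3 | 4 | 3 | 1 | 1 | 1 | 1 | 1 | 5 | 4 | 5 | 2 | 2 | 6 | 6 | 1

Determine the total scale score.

Raw sum = 76. Reverse-keyed items: 4, 8, 14, 23, 24; their raw sum = 13.
Each reversal replaces raw with 7 − raw, changing the total by 7 − 2·raw per item.
Total = 76 + 5·7 − 2·13 = 76 + 35 − 26 = 85

85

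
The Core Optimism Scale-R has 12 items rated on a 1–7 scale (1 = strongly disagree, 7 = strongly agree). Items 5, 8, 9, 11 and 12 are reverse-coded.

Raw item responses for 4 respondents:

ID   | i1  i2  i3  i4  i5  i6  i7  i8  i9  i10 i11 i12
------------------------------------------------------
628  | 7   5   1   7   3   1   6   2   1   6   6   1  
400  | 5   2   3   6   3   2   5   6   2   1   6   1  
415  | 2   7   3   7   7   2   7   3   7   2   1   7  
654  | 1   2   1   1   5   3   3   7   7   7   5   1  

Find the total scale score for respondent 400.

46

Respondent 400 raw: 5, 2, 3, 6, 3, 2, 5, 6, 2, 1, 6, 1.
Reverse-coded (on a 1–7 scale, reversed = 8 − raw):
  item 1: 5
  item 2: 2
  item 3: 3
  item 4: 6
  item 5: 8 − 3 = 5
  item 6: 2
  item 7: 5
  item 8: 8 − 6 = 2
  item 9: 8 − 2 = 6
  item 10: 1
  item 11: 8 − 6 = 2
  item 12: 8 − 1 = 7
Sum = 5 + 2 + 3 + 6 + 5 + 2 + 5 + 2 + 6 + 1 + 2 + 7 = 46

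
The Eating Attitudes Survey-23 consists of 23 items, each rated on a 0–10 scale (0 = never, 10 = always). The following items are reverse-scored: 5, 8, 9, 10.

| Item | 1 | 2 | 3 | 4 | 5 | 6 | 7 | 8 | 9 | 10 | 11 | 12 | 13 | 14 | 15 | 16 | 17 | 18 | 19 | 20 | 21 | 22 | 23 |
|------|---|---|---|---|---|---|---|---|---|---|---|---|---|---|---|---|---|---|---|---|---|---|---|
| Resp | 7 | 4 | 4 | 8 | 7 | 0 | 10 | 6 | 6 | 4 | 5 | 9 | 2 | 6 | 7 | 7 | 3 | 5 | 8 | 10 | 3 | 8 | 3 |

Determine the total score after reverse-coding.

Reversing items 5, 8, 9 and 10 with 10 − raw:
Total = 7 + 4 + 4 + 8 + (10−7) + 0 + 10 + (10−6) + (10−6) + (10−4) + 5 + 9 + 2 + 6 + 7 + 7 + 3 + 5 + 8 + 10 + 3 + 8 + 3
      = 7 + 4 + 4 + 8 + 3 + 0 + 10 + 4 + 4 + 6 + 5 + 9 + 2 + 6 + 7 + 7 + 3 + 5 + 8 + 10 + 3 + 8 + 3 = 126

126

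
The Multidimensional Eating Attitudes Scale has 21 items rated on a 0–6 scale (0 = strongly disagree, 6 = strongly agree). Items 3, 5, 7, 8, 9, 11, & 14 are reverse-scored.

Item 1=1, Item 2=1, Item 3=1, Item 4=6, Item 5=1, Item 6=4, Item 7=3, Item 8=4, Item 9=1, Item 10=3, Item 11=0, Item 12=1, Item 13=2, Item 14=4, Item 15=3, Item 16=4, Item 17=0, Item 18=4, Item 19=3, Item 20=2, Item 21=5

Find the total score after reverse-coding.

67

Reversing items 3, 5, 7, 8, 9, 11, & 14 with 6 − raw:
Total = 1 + 1 + (6−1) + 6 + (6−1) + 4 + (6−3) + (6−4) + (6−1) + 3 + (6−0) + 1 + 2 + (6−4) + 3 + 4 + 0 + 4 + 3 + 2 + 5
      = 1 + 1 + 5 + 6 + 5 + 4 + 3 + 2 + 5 + 3 + 6 + 1 + 2 + 2 + 3 + 4 + 0 + 4 + 3 + 2 + 5 = 67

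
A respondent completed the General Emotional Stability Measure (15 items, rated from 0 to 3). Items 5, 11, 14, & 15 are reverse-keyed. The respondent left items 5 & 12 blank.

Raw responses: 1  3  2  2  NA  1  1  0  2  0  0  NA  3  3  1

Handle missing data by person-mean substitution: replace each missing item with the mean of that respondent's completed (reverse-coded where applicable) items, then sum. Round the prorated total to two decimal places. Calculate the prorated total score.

Reverse-coded (on a 0–3 scale, reversed = 3 − raw):
  item 11: 3 − 0 = 3
  item 14: 3 − 3 = 0
  item 15: 3 − 1 = 2
Completed scored items (13 of 15): 1, 3, 2, 2, 1, 1, 0, 2, 0, 3, 3, 0, 2; sum = 20.
Person mean = 20 / 13 ≈ 1.5385
Prorated total = (20 / 13) × 15 = 23.08 (to 2 dp)

23.08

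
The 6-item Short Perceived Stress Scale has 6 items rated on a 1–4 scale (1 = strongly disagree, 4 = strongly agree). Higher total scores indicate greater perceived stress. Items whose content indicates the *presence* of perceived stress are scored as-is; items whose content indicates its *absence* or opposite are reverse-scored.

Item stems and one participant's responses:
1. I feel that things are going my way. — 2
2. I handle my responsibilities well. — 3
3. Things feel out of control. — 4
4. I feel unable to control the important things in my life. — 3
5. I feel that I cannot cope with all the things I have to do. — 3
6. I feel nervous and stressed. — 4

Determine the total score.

Items 1, 2 describe the absence/opposite of perceived stress → reverse-score.
reversed = (1+4) − raw = 5 − raw.
  item 1: 5 − 2 = 3
  item 2: 5 − 3 = 2
  item 3: 4
  item 4: 3
  item 5: 3
  item 6: 4
Total = 3 + 2 + 4 + 3 + 3 + 4 = 19

19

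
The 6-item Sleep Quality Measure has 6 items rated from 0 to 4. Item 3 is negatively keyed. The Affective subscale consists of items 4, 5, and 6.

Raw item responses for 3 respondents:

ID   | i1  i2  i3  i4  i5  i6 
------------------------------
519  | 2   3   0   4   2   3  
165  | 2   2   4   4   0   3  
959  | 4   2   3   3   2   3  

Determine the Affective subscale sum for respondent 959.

Respondent 959 raw: 4, 2, 3, 3, 2, 3.
Affective items: 4, 5, 6.
Reverse-coded (reversed = (0+4) − raw = 4 − raw):
  item 4: 3
  item 5: 2
  item 6: 3
Sum = 3 + 2 + 3 = 8

8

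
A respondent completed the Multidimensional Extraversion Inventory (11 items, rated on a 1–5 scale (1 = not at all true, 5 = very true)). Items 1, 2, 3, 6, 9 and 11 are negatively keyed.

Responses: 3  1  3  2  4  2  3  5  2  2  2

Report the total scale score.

Raw sum = 29. Negatively keyed items: 1, 2, 3, 6, 9, 11; their raw sum = 13.
Each reversal replaces raw with 6 − raw, changing the total by 6 − 2·raw per item.
Total = 29 + 6·6 − 2·13 = 29 + 36 − 26 = 39

39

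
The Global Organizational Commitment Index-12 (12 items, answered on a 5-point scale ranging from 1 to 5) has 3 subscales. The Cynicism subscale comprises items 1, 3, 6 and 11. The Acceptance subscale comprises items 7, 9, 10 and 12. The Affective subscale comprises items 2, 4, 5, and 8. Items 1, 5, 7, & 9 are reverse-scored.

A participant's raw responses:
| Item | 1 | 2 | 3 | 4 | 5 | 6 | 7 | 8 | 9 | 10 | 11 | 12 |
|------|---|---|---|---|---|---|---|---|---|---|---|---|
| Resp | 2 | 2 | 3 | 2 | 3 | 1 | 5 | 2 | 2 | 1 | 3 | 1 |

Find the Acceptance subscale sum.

Acceptance items: 7, 9, 10, 12.
Of these, items 7 and 9 are reverse-scored; reversed = (1+5) − raw = 6 − raw.
  item 7: 6 − 5 = 1
  item 9: 6 − 2 = 4
  item 10: 1
  item 12: 1
Sum = 1 + 4 + 1 + 1 = 7

7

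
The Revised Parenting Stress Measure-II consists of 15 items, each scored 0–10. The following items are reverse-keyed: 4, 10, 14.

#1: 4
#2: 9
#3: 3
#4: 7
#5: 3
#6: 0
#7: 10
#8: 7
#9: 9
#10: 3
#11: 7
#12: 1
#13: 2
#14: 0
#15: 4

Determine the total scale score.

79

Reversing items 4, 10 and 14 with 10 − raw:
Total = 4 + 9 + 3 + (10−7) + 3 + 0 + 10 + 7 + 9 + (10−3) + 7 + 1 + 2 + (10−0) + 4
      = 4 + 9 + 3 + 3 + 3 + 0 + 10 + 7 + 9 + 7 + 7 + 1 + 2 + 10 + 4 = 79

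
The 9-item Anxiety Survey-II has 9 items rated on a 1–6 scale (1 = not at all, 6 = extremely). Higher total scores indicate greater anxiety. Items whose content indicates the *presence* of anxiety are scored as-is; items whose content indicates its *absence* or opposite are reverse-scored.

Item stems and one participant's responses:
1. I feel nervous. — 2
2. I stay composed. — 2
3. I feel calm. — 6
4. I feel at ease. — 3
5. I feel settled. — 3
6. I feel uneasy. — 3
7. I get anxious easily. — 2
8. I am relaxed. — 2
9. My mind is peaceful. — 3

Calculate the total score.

Items 2, 3, 4, 5, 8, 9 describe the absence/opposite of anxiety → reverse-score.
reverse-coded value = 7 − response.
  item 1: 2
  item 2: 7 − 2 = 5
  item 3: 7 − 6 = 1
  item 4: 7 − 3 = 4
  item 5: 7 − 3 = 4
  item 6: 3
  item 7: 2
  item 8: 7 − 2 = 5
  item 9: 7 − 3 = 4
Total = 2 + 5 + 1 + 4 + 4 + 3 + 2 + 5 + 4 = 30

30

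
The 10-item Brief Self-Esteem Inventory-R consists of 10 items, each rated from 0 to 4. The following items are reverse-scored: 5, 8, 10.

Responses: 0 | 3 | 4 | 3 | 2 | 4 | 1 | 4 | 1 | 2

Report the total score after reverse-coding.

Reverse-scored items use 4 − raw:
  item 5: 4 − 2 = 2
  item 8: 4 − 4 = 0
  item 10: 4 − 2 = 2
Scored items: 0, 3, 4, 3, 2, 4, 1, 0, 1, 2
Total = 0 + 3 + 4 + 3 + 2 + 4 + 1 + 0 + 1 + 2 = 20

20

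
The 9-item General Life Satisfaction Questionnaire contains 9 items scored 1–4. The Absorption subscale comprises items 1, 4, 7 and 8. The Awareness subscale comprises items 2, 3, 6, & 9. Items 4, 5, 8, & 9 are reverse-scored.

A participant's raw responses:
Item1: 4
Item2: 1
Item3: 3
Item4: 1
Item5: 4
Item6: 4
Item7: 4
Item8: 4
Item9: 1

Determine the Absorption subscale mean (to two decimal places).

3.25

Absorption items: 1, 4, 7, 8.
Of these, items 4 & 8 are reverse-scored; on a 1–4 scale, reversed = 5 − raw.
  item 1: 4
  item 4: 5 − 1 = 4
  item 7: 4
  item 8: 5 − 4 = 1
Sum = 4 + 4 + 4 + 1 = 13
Mean = 13 / 4 = 3.25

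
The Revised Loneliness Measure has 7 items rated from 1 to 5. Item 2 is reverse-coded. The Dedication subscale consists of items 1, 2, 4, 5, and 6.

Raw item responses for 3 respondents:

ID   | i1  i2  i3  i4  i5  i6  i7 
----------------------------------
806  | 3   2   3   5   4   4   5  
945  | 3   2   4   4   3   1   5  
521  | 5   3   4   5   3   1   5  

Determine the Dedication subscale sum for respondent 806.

Respondent 806 raw: 3, 2, 3, 5, 4, 4, 5.
Dedication items: 1, 2, 4, 5, 6.
Reverse-coded (reverse-coded value = 6 − response):
  item 1: 3
  item 2: 6 − 2 = 4
  item 4: 5
  item 5: 4
  item 6: 4
Sum = 3 + 4 + 5 + 4 + 4 = 20

20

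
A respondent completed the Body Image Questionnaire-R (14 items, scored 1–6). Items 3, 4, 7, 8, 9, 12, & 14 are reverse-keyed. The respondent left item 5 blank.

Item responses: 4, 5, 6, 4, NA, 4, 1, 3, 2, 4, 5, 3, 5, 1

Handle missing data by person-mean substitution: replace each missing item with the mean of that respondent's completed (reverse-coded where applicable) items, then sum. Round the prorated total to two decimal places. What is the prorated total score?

60.31

Reverse-coded (reverse-coded value = 7 − response):
  item 3: 7 − 6 = 1
  item 4: 7 − 4 = 3
  item 7: 7 − 1 = 6
  item 8: 7 − 3 = 4
  item 9: 7 − 2 = 5
  item 12: 7 − 3 = 4
  item 14: 7 − 1 = 6
Completed scored items (13 of 14): 4, 5, 1, 3, 4, 6, 4, 5, 4, 5, 4, 5, 6; sum = 56.
Person mean = 56 / 13 ≈ 4.3077
Prorated total = (56 / 13) × 14 = 60.31 (to 2 dp)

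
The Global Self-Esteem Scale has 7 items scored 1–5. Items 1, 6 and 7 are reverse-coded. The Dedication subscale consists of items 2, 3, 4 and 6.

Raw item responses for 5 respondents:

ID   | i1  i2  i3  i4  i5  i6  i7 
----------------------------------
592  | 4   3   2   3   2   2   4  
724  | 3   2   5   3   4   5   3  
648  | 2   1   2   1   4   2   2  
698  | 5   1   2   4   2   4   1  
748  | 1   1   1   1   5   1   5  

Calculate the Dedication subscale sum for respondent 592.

12

Respondent 592 raw: 4, 3, 2, 3, 2, 2, 4.
Dedication items: 2, 3, 4, 6.
Reverse-coded (reversed = (1+5) − raw = 6 − raw):
  item 2: 3
  item 3: 2
  item 4: 3
  item 6: 6 − 2 = 4
Sum = 3 + 2 + 3 + 4 = 12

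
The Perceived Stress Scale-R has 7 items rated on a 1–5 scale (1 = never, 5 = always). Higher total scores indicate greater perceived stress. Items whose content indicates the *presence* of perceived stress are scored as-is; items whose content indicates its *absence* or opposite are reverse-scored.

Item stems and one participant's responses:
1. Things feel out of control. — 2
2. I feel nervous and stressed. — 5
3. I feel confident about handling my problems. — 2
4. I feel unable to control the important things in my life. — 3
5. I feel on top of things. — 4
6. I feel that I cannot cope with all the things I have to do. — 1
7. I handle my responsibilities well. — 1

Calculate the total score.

22

Items 3, 5, 7 describe the absence/opposite of perceived stress → reverse-score.
reversed = (1+5) − raw = 6 − raw.
  item 1: 2
  item 2: 5
  item 3: 6 − 2 = 4
  item 4: 3
  item 5: 6 − 4 = 2
  item 6: 1
  item 7: 6 − 1 = 5
Total = 2 + 5 + 4 + 3 + 2 + 1 + 5 = 22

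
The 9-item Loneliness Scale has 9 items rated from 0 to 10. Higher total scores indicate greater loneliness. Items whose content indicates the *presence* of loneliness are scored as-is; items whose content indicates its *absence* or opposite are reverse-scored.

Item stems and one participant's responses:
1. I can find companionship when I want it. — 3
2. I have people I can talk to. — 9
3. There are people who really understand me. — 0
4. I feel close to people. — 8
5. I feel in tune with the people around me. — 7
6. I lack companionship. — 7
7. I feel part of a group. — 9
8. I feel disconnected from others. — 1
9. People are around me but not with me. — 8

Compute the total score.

Items 1, 2, 3, 4, 5, 7 describe the absence/opposite of loneliness → reverse-score.
reversed = (0+10) − raw = 10 − raw.
  item 1: 10 − 3 = 7
  item 2: 10 − 9 = 1
  item 3: 10 − 0 = 10
  item 4: 10 − 8 = 2
  item 5: 10 − 7 = 3
  item 6: 7
  item 7: 10 − 9 = 1
  item 8: 1
  item 9: 8
Total = 7 + 1 + 10 + 2 + 3 + 7 + 1 + 1 + 8 = 40

40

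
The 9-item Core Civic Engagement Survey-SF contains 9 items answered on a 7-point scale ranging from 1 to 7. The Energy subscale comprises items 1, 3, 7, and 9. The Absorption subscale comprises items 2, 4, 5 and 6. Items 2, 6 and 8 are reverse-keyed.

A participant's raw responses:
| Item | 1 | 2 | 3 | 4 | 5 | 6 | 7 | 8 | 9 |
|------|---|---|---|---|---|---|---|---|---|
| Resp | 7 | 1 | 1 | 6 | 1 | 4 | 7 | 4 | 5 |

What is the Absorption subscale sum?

Absorption items: 2, 4, 5, 6.
Of these, items 2 and 6 are reverse-keyed; on a 1–7 scale, reversed = 8 − raw.
  item 2: 8 − 1 = 7
  item 4: 6
  item 5: 1
  item 6: 8 − 4 = 4
Sum = 7 + 6 + 1 + 4 = 18

18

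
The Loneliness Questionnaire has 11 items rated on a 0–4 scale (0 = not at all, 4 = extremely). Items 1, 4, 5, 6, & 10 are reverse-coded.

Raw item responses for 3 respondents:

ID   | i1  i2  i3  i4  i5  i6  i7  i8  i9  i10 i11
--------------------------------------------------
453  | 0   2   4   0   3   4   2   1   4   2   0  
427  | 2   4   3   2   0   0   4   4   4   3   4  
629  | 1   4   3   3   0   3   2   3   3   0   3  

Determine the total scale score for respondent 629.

Respondent 629 raw: 1, 4, 3, 3, 0, 3, 2, 3, 3, 0, 3.
Reverse-coded (on a 0–4 scale, reversed = 4 − raw):
  item 1: 4 − 1 = 3
  item 2: 4
  item 3: 3
  item 4: 4 − 3 = 1
  item 5: 4 − 0 = 4
  item 6: 4 − 3 = 1
  item 7: 2
  item 8: 3
  item 9: 3
  item 10: 4 − 0 = 4
  item 11: 3
Sum = 3 + 4 + 3 + 1 + 4 + 1 + 2 + 3 + 3 + 4 + 3 = 31

31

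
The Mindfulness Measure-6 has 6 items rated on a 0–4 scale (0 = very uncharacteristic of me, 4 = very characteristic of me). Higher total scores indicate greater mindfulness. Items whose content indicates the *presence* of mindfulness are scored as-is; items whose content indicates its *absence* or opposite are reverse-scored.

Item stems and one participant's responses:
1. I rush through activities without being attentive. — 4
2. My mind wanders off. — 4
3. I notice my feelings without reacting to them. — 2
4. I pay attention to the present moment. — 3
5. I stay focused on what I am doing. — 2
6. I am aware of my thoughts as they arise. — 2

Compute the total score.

9

Items 1, 2 describe the absence/opposite of mindfulness → reverse-score.
reverse-coded value = 4 − response.
  item 1: 4 − 4 = 0
  item 2: 4 − 4 = 0
  item 3: 2
  item 4: 3
  item 5: 2
  item 6: 2
Total = 0 + 0 + 2 + 3 + 2 + 2 = 9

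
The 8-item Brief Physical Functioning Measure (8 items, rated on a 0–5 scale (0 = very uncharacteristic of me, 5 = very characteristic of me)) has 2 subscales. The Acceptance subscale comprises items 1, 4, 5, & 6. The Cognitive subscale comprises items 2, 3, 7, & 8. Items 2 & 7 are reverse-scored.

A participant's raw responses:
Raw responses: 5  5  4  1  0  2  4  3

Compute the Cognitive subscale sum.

8

Cognitive items: 2, 3, 7, 8.
Of these, items 2 and 7 are reverse-scored; reversed = (0+5) − raw = 5 − raw.
  item 2: 5 − 5 = 0
  item 3: 4
  item 7: 5 − 4 = 1
  item 8: 3
Sum = 0 + 4 + 1 + 3 = 8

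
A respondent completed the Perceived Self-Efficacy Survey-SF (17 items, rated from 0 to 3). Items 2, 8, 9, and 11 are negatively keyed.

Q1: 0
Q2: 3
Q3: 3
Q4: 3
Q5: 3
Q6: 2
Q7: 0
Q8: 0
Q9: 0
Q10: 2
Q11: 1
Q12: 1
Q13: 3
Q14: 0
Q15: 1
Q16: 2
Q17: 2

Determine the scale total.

30

Reversing items 2, 8, 9, & 11 with 3 − raw:
Total = 0 + (3−3) + 3 + 3 + 3 + 2 + 0 + (3−0) + (3−0) + 2 + (3−1) + 1 + 3 + 0 + 1 + 2 + 2
      = 0 + 0 + 3 + 3 + 3 + 2 + 0 + 3 + 3 + 2 + 2 + 1 + 3 + 0 + 1 + 2 + 2 = 30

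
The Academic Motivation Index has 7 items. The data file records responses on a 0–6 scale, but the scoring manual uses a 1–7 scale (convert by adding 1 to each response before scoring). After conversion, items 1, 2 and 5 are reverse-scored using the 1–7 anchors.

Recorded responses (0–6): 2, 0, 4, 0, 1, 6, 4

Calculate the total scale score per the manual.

Convert to 1–7: 3, 1, 5, 1, 2, 7, 5
Reverse-coded (on a 1–7 scale, reversed = 8 − raw):
  item 1: 8 − 3 = 5
  item 2: 8 − 1 = 7
  item 5: 8 − 2 = 6
Scored: 5, 7, 5, 1, 6, 7, 5
Total = 36

36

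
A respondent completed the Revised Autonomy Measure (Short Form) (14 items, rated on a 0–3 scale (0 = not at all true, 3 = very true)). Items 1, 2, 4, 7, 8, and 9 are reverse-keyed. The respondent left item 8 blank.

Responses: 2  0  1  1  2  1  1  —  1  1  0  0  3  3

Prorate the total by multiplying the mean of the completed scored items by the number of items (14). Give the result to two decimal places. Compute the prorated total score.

Reverse-coded (on a 0–3 scale, reversed = 3 − raw):
  item 1: 3 − 2 = 1
  item 2: 3 − 0 = 3
  item 4: 3 − 1 = 2
  item 7: 3 − 1 = 2
  item 9: 3 − 1 = 2
Completed scored items (13 of 14): 1, 3, 1, 2, 2, 1, 2, 2, 1, 0, 0, 3, 3; sum = 21.
Person mean = 21 / 13 ≈ 1.6154
Prorated total = (21 / 13) × 14 = 22.62 (to 2 dp)

22.62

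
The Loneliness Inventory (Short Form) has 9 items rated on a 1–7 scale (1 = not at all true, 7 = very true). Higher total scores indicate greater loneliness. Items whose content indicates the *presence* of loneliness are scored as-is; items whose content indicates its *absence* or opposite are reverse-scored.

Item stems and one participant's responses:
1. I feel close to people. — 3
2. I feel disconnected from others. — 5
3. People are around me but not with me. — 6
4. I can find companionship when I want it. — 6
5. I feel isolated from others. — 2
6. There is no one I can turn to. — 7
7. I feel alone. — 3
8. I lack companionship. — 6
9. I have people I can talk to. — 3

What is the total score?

Items 1, 4, 9 describe the absence/opposite of loneliness → reverse-score.
reverse-coded value = 8 − response.
  item 1: 8 − 3 = 5
  item 2: 5
  item 3: 6
  item 4: 8 − 6 = 2
  item 5: 2
  item 6: 7
  item 7: 3
  item 8: 6
  item 9: 8 − 3 = 5
Total = 5 + 5 + 6 + 2 + 2 + 7 + 3 + 6 + 5 = 41

41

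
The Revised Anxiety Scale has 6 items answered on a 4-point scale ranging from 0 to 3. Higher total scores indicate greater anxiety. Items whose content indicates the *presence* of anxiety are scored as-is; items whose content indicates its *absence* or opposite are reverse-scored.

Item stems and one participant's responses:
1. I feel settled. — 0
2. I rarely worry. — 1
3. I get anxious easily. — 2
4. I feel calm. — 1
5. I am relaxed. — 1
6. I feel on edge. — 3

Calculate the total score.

14

Items 1, 2, 4, 5 describe the absence/opposite of anxiety → reverse-score.
reversed = (0+3) − raw = 3 − raw.
  item 1: 3 − 0 = 3
  item 2: 3 − 1 = 2
  item 3: 2
  item 4: 3 − 1 = 2
  item 5: 3 − 1 = 2
  item 6: 3
Total = 3 + 2 + 2 + 2 + 2 + 3 = 14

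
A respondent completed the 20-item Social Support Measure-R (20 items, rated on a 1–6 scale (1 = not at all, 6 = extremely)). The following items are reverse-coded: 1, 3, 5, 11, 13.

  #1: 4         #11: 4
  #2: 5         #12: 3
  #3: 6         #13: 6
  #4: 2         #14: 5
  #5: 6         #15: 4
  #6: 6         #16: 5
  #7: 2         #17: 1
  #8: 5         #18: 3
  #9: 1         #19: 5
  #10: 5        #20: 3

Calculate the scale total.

Apply reverse scoring (reverse-coded value = 7 − response):
  item 1: 7 − 4 = 3
  item 3: 7 − 6 = 1
  item 5: 7 − 6 = 1
  item 11: 7 − 4 = 3
  item 13: 7 − 6 = 1
After reverse-coding: 3, 5, 1, 2, 1, 6, 2, 5, 1, 5, 3, 3, 1, 5, 4, 5, 1, 3, 5, 3
Total = 3 + 5 + 1 + 2 + 1 + 6 + 2 + 5 + 1 + 5 + 3 + 3 + 1 + 5 + 4 + 5 + 1 + 3 + 5 + 3 = 64

64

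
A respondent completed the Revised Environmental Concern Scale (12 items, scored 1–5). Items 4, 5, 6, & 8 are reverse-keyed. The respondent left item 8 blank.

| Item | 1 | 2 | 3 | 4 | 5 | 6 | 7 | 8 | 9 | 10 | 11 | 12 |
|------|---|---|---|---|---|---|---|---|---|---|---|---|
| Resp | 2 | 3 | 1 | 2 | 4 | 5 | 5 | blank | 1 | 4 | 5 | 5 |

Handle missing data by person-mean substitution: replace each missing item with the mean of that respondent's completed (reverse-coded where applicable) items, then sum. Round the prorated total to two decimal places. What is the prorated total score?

Reverse-coded (reverse-coded value = 6 − response):
  item 4: 6 − 2 = 4
  item 5: 6 − 4 = 2
  item 6: 6 − 5 = 1
Completed scored items (11 of 12): 2, 3, 1, 4, 2, 1, 5, 1, 4, 5, 5; sum = 33.
Person mean = 33 / 11 ≈ 3.0000
Prorated total = (33 / 11) × 12 = 36.00 (to 2 dp)

36.00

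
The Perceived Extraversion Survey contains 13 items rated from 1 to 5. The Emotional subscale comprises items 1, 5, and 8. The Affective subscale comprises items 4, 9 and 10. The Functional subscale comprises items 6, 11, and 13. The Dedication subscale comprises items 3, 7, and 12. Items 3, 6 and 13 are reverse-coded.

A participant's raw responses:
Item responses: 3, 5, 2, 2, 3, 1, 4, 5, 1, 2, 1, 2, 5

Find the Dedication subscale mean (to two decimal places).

Dedication items: 3, 7, 12.
Of these, item 3 is reverse-coded; on a 1–5 scale, reversed = 6 − raw.
  item 3: 6 − 2 = 4
  item 7: 4
  item 12: 2
Sum = 4 + 4 + 2 = 10
Mean = 10 / 3 = 3.33

3.33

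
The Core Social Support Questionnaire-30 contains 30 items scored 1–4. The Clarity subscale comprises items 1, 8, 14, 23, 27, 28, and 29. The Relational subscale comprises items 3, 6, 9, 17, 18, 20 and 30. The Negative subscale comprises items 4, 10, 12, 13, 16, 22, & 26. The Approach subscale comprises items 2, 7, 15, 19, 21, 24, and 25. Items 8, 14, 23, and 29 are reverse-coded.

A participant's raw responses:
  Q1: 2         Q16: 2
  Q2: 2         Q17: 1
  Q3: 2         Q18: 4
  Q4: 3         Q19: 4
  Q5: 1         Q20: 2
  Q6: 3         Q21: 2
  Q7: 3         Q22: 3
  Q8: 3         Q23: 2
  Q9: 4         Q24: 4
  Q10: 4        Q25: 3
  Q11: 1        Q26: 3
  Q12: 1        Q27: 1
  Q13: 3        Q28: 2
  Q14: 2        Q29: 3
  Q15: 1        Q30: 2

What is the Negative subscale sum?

Negative items: 4, 10, 12, 13, 16, 22, 26.
  item 4: 3
  item 10: 4
  item 12: 1
  item 13: 3
  item 16: 2
  item 22: 3
  item 26: 3
Sum = 3 + 4 + 1 + 3 + 2 + 3 + 3 = 19

19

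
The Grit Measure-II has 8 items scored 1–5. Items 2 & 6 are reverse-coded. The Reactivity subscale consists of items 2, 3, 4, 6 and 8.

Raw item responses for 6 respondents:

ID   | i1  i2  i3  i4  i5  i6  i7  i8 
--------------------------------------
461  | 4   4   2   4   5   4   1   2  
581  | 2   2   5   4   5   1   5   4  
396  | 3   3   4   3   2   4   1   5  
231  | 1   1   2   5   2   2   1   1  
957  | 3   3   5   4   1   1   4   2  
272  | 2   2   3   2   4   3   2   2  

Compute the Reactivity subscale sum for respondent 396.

Respondent 396 raw: 3, 3, 4, 3, 2, 4, 1, 5.
Reactivity items: 2, 3, 4, 6, 8.
Reverse-coded (on a 1–5 scale, reversed = 6 − raw):
  item 2: 6 − 3 = 3
  item 3: 4
  item 4: 3
  item 6: 6 − 4 = 2
  item 8: 5
Sum = 3 + 4 + 3 + 2 + 5 = 17

17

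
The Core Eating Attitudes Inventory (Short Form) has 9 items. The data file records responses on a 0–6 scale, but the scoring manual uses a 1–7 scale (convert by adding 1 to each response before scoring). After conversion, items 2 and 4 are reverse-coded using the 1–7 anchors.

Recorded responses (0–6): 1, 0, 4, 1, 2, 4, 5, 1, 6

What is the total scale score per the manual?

Convert to 1–7: 2, 1, 5, 2, 3, 5, 6, 2, 7
Reverse-coded (reversed = (1+7) − raw = 8 − raw):
  item 2: 8 − 1 = 7
  item 4: 8 − 2 = 6
Scored: 2, 7, 5, 6, 3, 5, 6, 2, 7
Total = 43

43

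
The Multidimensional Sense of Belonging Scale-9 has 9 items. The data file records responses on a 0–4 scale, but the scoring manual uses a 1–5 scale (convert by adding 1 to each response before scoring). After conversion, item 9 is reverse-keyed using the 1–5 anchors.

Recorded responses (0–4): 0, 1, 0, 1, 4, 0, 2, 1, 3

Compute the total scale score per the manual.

19

Convert to 1–5: 1, 2, 1, 2, 5, 1, 3, 2, 4
Reverse-coded (reverse-coded value = 6 − response):
  item 9: 6 − 4 = 2
Scored: 1, 2, 1, 2, 5, 1, 3, 2, 2
Total = 19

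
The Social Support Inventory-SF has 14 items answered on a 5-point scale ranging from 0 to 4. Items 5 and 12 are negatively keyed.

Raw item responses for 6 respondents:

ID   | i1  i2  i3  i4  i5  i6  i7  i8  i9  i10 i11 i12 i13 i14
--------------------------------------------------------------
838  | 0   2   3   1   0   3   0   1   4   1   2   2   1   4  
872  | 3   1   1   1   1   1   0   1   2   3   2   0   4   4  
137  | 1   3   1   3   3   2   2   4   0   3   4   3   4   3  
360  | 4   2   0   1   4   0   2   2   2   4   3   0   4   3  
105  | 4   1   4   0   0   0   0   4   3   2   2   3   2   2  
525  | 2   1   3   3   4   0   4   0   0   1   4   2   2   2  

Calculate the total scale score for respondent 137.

32

Respondent 137 raw: 1, 3, 1, 3, 3, 2, 2, 4, 0, 3, 4, 3, 4, 3.
Reverse-coded (reverse-coded value = 4 − response):
  item 1: 1
  item 2: 3
  item 3: 1
  item 4: 3
  item 5: 4 − 3 = 1
  item 6: 2
  item 7: 2
  item 8: 4
  item 9: 0
  item 10: 3
  item 11: 4
  item 12: 4 − 3 = 1
  item 13: 4
  item 14: 3
Sum = 1 + 3 + 1 + 3 + 1 + 2 + 2 + 4 + 0 + 3 + 4 + 1 + 4 + 3 = 32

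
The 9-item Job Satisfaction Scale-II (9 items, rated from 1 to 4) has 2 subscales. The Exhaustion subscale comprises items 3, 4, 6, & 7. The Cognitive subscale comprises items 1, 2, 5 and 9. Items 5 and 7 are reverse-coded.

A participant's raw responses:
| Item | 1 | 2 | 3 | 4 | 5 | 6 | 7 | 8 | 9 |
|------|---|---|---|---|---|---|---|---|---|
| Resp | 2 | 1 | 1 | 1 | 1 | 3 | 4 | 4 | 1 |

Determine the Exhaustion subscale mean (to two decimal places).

1.50

Exhaustion items: 3, 4, 6, 7.
Of these, item 7 is reverse-coded; reversed = (1+4) − raw = 5 − raw.
  item 3: 1
  item 4: 1
  item 6: 3
  item 7: 5 − 4 = 1
Sum = 1 + 1 + 3 + 1 = 6
Mean = 6 / 4 = 1.50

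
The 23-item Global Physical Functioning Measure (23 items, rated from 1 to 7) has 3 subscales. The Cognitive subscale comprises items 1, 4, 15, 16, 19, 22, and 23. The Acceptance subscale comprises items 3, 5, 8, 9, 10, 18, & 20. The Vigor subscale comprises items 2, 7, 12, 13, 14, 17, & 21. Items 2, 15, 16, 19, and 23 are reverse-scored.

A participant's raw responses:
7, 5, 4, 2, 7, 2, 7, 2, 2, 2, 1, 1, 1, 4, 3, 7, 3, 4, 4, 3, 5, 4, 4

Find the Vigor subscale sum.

24

Vigor items: 2, 7, 12, 13, 14, 17, 21.
Of these, item 2 is reverse-scored; reversed = (1+7) − raw = 8 − raw.
  item 2: 8 − 5 = 3
  item 7: 7
  item 12: 1
  item 13: 1
  item 14: 4
  item 17: 3
  item 21: 5
Sum = 3 + 7 + 1 + 1 + 4 + 3 + 5 = 24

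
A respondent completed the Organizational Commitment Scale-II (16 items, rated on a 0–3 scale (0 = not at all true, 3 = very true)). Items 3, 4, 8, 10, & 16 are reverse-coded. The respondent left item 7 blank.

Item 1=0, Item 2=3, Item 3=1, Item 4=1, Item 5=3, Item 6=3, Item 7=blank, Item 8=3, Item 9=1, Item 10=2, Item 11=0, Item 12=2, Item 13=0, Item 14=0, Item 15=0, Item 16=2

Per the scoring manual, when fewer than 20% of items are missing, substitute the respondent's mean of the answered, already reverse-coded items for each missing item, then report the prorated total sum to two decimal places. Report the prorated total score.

Reverse-coded (reverse-coded value = 3 − response):
  item 3: 3 − 1 = 2
  item 4: 3 − 1 = 2
  item 8: 3 − 3 = 0
  item 10: 3 − 2 = 1
  item 16: 3 − 2 = 1
Completed scored items (15 of 16): 0, 3, 2, 2, 3, 3, 0, 1, 1, 0, 2, 0, 0, 0, 1; sum = 18.
Person mean = 18 / 15 ≈ 1.2000
Prorated total = (18 / 15) × 16 = 19.20 (to 2 dp)

19.20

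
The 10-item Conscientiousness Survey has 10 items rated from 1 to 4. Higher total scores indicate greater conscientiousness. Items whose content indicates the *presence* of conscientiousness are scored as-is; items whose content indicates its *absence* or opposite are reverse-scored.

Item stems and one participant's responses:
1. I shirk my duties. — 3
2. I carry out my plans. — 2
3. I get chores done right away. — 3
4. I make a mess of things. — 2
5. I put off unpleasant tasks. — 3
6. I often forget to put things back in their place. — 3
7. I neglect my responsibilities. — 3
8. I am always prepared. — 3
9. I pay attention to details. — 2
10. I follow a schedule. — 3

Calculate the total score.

24

Items 1, 4, 5, 6, 7 describe the absence/opposite of conscientiousness → reverse-score.
reversed = (1+4) − raw = 5 − raw.
  item 1: 5 − 3 = 2
  item 2: 2
  item 3: 3
  item 4: 5 − 2 = 3
  item 5: 5 − 3 = 2
  item 6: 5 − 3 = 2
  item 7: 5 − 3 = 2
  item 8: 3
  item 9: 2
  item 10: 3
Total = 2 + 2 + 3 + 3 + 2 + 2 + 2 + 3 + 2 + 3 = 24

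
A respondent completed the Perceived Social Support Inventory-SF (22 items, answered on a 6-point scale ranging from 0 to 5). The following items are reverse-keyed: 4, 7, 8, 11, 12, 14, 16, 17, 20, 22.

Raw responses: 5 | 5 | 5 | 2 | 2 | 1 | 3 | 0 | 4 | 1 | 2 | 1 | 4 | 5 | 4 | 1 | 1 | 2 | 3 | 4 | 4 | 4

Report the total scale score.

67

Apply reverse scoring (reverse-coded value = 5 − response):
  item 4: 5 − 2 = 3
  item 7: 5 − 3 = 2
  item 8: 5 − 0 = 5
  item 11: 5 − 2 = 3
  item 12: 5 − 1 = 4
  item 14: 5 − 5 = 0
  item 16: 5 − 1 = 4
  item 17: 5 − 1 = 4
  item 20: 5 − 4 = 1
  item 22: 5 − 4 = 1
Scored items: 5, 5, 5, 3, 2, 1, 2, 5, 4, 1, 3, 4, 4, 0, 4, 4, 4, 2, 3, 1, 4, 1
Total = 5 + 5 + 5 + 3 + 2 + 1 + 2 + 5 + 4 + 1 + 3 + 4 + 4 + 0 + 4 + 4 + 4 + 2 + 3 + 1 + 4 + 1 = 67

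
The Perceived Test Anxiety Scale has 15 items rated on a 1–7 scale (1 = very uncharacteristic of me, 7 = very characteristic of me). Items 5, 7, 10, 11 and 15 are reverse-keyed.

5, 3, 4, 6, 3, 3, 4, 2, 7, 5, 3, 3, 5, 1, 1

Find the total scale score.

63

Reversing items 5, 7, 10, 11, and 15 with 8 − raw:
Total = 5 + 3 + 4 + 6 + (8−3) + 3 + (8−4) + 2 + 7 + (8−5) + (8−3) + 3 + 5 + 1 + (8−1)
      = 5 + 3 + 4 + 6 + 5 + 3 + 4 + 2 + 7 + 3 + 5 + 3 + 5 + 1 + 7 = 63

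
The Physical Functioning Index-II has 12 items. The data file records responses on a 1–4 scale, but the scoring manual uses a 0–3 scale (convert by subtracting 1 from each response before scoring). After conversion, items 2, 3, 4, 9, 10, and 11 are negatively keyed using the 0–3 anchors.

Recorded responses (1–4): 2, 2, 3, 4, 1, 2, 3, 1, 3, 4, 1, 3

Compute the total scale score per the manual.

Convert to 0–3: 1, 1, 2, 3, 0, 1, 2, 0, 2, 3, 0, 2
Reverse-coded (reverse-coded value = 3 − response):
  item 2: 3 − 1 = 2
  item 3: 3 − 2 = 1
  item 4: 3 − 3 = 0
  item 9: 3 − 2 = 1
  item 10: 3 − 3 = 0
  item 11: 3 − 0 = 3
Scored: 1, 2, 1, 0, 0, 1, 2, 0, 1, 0, 3, 2
Total = 13

13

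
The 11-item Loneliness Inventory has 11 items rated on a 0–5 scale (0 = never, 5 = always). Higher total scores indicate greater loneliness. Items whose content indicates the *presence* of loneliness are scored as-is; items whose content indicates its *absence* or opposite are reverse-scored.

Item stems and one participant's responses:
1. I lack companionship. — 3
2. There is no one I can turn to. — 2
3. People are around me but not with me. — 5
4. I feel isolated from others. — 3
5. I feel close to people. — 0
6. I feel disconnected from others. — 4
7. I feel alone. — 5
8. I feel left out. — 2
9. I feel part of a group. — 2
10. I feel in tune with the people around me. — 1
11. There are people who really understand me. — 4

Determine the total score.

Items 5, 9, 10, 11 describe the absence/opposite of loneliness → reverse-score.
reversed = (0+5) − raw = 5 − raw.
  item 1: 3
  item 2: 2
  item 3: 5
  item 4: 3
  item 5: 5 − 0 = 5
  item 6: 4
  item 7: 5
  item 8: 2
  item 9: 5 − 2 = 3
  item 10: 5 − 1 = 4
  item 11: 5 − 4 = 1
Total = 3 + 2 + 5 + 3 + 5 + 4 + 5 + 2 + 3 + 4 + 1 = 37

37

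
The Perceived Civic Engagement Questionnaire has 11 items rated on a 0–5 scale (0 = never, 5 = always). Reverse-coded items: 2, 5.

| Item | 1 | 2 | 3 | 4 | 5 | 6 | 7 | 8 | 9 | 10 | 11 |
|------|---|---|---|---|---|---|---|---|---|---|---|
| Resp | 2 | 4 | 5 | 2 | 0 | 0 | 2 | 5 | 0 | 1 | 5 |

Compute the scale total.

28

Raw sum = 26. Reverse-coded items: 2, 5; their raw sum = 4.
Each reversal replaces raw with 5 − raw, changing the total by 5 − 2·raw per item.
Total = 26 + 2·5 − 2·4 = 26 + 10 − 8 = 28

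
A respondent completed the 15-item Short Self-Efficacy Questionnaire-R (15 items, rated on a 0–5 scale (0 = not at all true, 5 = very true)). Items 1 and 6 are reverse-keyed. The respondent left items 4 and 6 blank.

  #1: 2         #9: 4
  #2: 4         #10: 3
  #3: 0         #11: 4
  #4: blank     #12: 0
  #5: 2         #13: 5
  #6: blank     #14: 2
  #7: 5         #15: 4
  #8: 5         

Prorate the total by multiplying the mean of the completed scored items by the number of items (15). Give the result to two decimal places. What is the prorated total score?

Reverse-coded (reverse-coded value = 5 − response):
  item 1: 5 − 2 = 3
Completed scored items (13 of 15): 3, 4, 0, 2, 5, 5, 4, 3, 4, 0, 5, 2, 4; sum = 41.
Person mean = 41 / 13 ≈ 3.1538
Prorated total = (41 / 13) × 15 = 47.31 (to 2 dp)

47.31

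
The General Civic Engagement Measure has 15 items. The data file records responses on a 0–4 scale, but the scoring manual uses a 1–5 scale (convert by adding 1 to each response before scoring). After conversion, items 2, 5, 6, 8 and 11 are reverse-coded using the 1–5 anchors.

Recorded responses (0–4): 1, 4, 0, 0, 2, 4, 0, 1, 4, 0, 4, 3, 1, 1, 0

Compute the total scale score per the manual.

Convert to 1–5: 2, 5, 1, 1, 3, 5, 1, 2, 5, 1, 5, 4, 2, 2, 1
Reverse-coded (on a 1–5 scale, reversed = 6 − raw):
  item 2: 6 − 5 = 1
  item 5: 6 − 3 = 3
  item 6: 6 − 5 = 1
  item 8: 6 − 2 = 4
  item 11: 6 − 5 = 1
Scored: 2, 1, 1, 1, 3, 1, 1, 4, 5, 1, 1, 4, 2, 2, 1
Total = 30

30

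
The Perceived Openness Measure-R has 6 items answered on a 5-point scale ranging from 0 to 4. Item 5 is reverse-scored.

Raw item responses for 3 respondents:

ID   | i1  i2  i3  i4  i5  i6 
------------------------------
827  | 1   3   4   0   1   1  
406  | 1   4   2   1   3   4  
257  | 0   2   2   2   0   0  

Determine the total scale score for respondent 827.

12

Respondent 827 raw: 1, 3, 4, 0, 1, 1.
Reverse-coded (reversed = (0+4) − raw = 4 − raw):
  item 1: 1
  item 2: 3
  item 3: 4
  item 4: 0
  item 5: 4 − 1 = 3
  item 6: 1
Sum = 1 + 3 + 4 + 0 + 3 + 1 = 12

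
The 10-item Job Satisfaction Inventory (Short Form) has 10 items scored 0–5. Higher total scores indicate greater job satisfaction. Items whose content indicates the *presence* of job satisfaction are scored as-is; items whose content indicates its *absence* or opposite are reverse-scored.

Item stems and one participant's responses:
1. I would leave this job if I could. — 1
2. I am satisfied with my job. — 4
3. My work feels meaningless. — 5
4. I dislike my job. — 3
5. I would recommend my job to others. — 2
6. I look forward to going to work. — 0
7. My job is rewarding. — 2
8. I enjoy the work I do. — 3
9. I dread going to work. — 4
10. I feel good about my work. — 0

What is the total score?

18

Items 1, 3, 4, 9 describe the absence/opposite of job satisfaction → reverse-score.
reversed = (0+5) − raw = 5 − raw.
  item 1: 5 − 1 = 4
  item 2: 4
  item 3: 5 − 5 = 0
  item 4: 5 − 3 = 2
  item 5: 2
  item 6: 0
  item 7: 2
  item 8: 3
  item 9: 5 − 4 = 1
  item 10: 0
Total = 4 + 4 + 0 + 2 + 2 + 0 + 2 + 3 + 1 + 0 = 18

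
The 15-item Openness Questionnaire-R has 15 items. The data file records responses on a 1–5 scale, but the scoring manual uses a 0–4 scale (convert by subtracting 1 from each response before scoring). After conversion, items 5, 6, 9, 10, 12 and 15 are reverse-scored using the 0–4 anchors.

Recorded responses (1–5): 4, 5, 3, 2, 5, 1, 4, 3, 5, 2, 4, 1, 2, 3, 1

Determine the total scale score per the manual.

36

Convert to 0–4: 3, 4, 2, 1, 4, 0, 3, 2, 4, 1, 3, 0, 1, 2, 0
Reverse-coded (reversed = (0+4) − raw = 4 − raw):
  item 5: 4 − 4 = 0
  item 6: 4 − 0 = 4
  item 9: 4 − 4 = 0
  item 10: 4 − 1 = 3
  item 12: 4 − 0 = 4
  item 15: 4 − 0 = 4
Scored: 3, 4, 2, 1, 0, 4, 3, 2, 0, 3, 3, 4, 1, 2, 4
Total = 36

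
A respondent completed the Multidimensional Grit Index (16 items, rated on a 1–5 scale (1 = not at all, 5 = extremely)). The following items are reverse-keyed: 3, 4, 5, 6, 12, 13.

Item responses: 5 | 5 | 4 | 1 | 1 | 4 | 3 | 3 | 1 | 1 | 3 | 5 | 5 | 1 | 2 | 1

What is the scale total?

41

Reversing items 3, 4, 5, 6, 12 and 13 with 6 − raw:
Total = 5 + 5 + (6−4) + (6−1) + (6−1) + (6−4) + 3 + 3 + 1 + 1 + 3 + (6−5) + (6−5) + 1 + 2 + 1
      = 5 + 5 + 2 + 5 + 5 + 2 + 3 + 3 + 1 + 1 + 3 + 1 + 1 + 1 + 2 + 1 = 41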